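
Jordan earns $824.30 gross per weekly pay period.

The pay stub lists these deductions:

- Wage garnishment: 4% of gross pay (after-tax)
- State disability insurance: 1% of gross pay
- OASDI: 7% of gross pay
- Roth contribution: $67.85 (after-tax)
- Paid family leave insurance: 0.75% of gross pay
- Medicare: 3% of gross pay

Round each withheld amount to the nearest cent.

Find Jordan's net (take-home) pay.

$626.63

State disability insurance: $824.30 × 0.01 = $8.24
Medicare: $824.30 × 0.03 = $24.73
OASDI: $824.30 × 0.07 = $57.70
Paid family leave insurance: $824.30 × 0.0075 = $6.18
Roth contribution: $67.85
Wage garnishment: $824.30 × 0.04 = $32.97
Total deductions = $8.24 + $24.73 + $57.70 + $6.18 + $67.85 + $32.97 = $197.67
Net pay = $824.30 − $197.67 = $626.63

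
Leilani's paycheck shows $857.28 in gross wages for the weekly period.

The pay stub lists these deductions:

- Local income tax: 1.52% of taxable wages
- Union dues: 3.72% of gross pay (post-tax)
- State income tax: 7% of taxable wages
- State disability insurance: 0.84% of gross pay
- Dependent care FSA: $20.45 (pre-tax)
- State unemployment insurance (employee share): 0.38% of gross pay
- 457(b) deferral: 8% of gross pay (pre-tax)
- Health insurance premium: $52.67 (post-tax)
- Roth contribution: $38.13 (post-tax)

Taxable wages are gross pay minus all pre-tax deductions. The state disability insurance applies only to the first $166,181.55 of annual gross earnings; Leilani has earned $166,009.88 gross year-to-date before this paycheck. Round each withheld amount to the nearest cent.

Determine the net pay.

$575.40

457(b) deferral: $857.28 × 0.08 = $68.58
Dependent care FSA: $20.45
Pre-tax total = $68.58 + $20.45 = $89.03
Taxable wages = $857.28 − $89.03 = $768.25
Local income tax: $768.25 × 0.0152 = $11.68
State income tax: $768.25 × 0.07 = $53.78
State unemployment insurance (employee share): $857.28 × 0.0038 = $3.26
State disability insurance: only $166,181.55 − $166,009.88 = $171.67 of this check is subject → $171.67 × 0.0084 = $1.44
Roth contribution: $38.13
Health insurance premium: $52.67
Union dues: $857.28 × 0.0372 = $31.89
Total deductions = $68.58 + $20.45 + $11.68 + $53.78 + $3.26 + $1.44 + $38.13 + $52.67 + $31.89 = $281.88
Net pay = $857.28 − $281.88 = $575.40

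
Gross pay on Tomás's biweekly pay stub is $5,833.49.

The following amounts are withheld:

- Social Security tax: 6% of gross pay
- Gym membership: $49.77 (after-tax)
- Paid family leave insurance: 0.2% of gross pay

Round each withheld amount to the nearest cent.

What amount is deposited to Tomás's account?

Social Security tax: $5,833.49 × 0.06 = $350.01
Paid family leave insurance: $5,833.49 × 0.002 = $11.67
Gym membership: $49.77
Total deductions = $350.01 + $11.67 + $49.77 = $411.45
Net pay = $5,833.49 − $411.45 = $5,422.04

$5,422.04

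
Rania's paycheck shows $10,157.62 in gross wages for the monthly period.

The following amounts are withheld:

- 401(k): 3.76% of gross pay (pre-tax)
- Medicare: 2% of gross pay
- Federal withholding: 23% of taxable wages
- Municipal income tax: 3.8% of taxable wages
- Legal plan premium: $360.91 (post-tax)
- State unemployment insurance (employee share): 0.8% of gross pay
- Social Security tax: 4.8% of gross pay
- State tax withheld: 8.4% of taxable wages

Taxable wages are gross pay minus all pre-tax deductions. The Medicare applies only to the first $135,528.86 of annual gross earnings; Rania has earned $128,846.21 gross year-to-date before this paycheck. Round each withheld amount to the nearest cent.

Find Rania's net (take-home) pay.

$5,271.25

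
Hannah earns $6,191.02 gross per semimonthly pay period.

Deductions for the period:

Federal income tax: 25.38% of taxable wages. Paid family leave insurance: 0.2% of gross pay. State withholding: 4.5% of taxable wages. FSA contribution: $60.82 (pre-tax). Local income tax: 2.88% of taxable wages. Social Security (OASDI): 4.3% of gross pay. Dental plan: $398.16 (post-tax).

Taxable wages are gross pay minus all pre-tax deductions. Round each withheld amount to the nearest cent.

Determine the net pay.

FSA contribution: $60.82
Taxable wages = $6,191.02 − $60.82 = $6,130.20
Federal income tax: $6,130.20 × 0.2538 = $1,555.84
State withholding: $6,130.20 × 0.045 = $275.86
Local income tax: $6,130.20 × 0.0288 = $176.55
Social Security (OASDI): $6,191.02 × 0.043 = $266.21
Paid family leave insurance: $6,191.02 × 0.002 = $12.38
Dental plan: $398.16
Total deductions = $60.82 + $1,555.84 + $275.86 + $176.55 + $266.21 + $12.38 + $398.16 = $2,745.82
Net pay = $6,191.02 − $2,745.82 = $3,445.20

$3,445.20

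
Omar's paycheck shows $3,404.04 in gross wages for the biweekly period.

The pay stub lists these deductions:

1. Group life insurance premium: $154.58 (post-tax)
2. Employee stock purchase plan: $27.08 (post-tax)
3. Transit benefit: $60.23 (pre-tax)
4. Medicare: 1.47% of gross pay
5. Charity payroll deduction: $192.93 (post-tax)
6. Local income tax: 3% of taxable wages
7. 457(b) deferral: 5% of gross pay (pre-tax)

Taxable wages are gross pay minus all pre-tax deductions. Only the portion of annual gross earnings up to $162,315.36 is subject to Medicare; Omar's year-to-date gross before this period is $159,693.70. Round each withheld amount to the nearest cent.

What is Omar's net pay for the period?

$2,665.27

457(b) deferral: $3,404.04 × 0.05 = $170.20
Transit benefit: $60.23
Pre-tax total = $170.20 + $60.23 = $230.43
Taxable wages = $3,404.04 − $230.43 = $3,173.61
Local income tax: $3,173.61 × 0.03 = $95.21
Medicare: only $162,315.36 − $159,693.70 = $2,621.66 of this check is subject → $2,621.66 × 0.0147 = $38.54
Employee stock purchase plan: $27.08
Charity payroll deduction: $192.93
Group life insurance premium: $154.58
Total deductions = $170.20 + $60.23 + $95.21 + $38.54 + $27.08 + $192.93 + $154.58 = $738.77
Net pay = $3,404.04 − $738.77 = $2,665.27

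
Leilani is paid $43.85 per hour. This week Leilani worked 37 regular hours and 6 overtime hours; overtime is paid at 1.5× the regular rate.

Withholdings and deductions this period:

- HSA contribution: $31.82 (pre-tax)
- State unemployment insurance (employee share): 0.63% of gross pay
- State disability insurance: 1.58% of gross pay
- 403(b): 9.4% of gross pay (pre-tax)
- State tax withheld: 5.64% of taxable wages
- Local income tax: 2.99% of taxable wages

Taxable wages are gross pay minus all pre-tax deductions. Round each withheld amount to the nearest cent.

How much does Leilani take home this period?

$1,596.12

Regular pay: 37 × $43.85 = $1,622.45
Overtime pay: 6 × $43.85 × 1.5 = $394.65
Gross pay = $1,622.45 + $394.65 = $2,017.10
HSA contribution: $31.82
403(b): $2,017.10 × 0.094 = $189.61
Pre-tax total = $31.82 + $189.61 = $221.43
Taxable wages = $2,017.10 − $221.43 = $1,795.67
Local income tax: $1,795.67 × 0.0299 = $53.69
State tax withheld: $1,795.67 × 0.0564 = $101.28
State unemployment insurance (employee share): $2,017.10 × 0.0063 = $12.71
State disability insurance: $2,017.10 × 0.0158 = $31.87
Total deductions = $31.82 + $189.61 + $53.69 + $101.28 + $12.71 + $31.87 = $420.98
Net pay = $2,017.10 − $420.98 = $1,596.12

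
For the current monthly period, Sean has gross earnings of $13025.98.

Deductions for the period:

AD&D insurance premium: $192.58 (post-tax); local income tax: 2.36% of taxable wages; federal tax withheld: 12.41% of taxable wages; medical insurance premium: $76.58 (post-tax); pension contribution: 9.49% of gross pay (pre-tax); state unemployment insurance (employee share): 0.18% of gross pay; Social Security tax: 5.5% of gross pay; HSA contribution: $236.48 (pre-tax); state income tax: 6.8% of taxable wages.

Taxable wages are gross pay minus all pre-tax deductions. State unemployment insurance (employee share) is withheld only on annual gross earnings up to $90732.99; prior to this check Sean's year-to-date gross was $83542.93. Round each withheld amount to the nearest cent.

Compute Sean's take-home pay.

$8062.74

Pension contribution: $13025.98 × 0.0949 = $1236.17
HSA contribution: $236.48
Pre-tax total = $1236.17 + $236.48 = $1472.65
Taxable wages = $13025.98 − $1472.65 = $11553.33
Local income tax: $11553.33 × 0.0236 = $272.66
State income tax: $11553.33 × 0.068 = $785.63
Federal tax withheld: $11553.33 × 0.1241 = $1433.77
Social Security tax: $13025.98 × 0.055 = $716.43
State unemployment insurance (employee share): only $90732.99 − $83542.93 = $7190.06 of this check is subject → $7190.06 × 0.0018 = $12.94
Medical insurance premium: $76.58
AD&D insurance premium: $192.58
Total deductions = $1236.17 + $236.48 + $272.66 + $785.63 + $1433.77 + $716.43 + $12.94 + $76.58 + $192.58 = $4963.24
Net pay = $13025.98 − $4963.24 = $8062.74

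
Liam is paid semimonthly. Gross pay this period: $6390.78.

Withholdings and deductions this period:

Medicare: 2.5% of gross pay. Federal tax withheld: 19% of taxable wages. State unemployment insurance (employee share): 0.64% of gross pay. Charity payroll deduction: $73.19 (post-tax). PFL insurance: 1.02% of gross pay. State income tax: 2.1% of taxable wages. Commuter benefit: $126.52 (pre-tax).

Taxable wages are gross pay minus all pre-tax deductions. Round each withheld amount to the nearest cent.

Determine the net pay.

Commuter benefit: $126.52
Taxable wages = $6390.78 − $126.52 = $6264.26
State income tax: $6264.26 × 0.021 = $131.55
Federal tax withheld: $6264.26 × 0.19 = $1190.21
PFL insurance: $6390.78 × 0.0102 = $65.19
Medicare: $6390.78 × 0.025 = $159.77
State unemployment insurance (employee share): $6390.78 × 0.0064 = $40.90
Charity payroll deduction: $73.19
Total deductions = $126.52 + $131.55 + $1190.21 + $65.19 + $159.77 + $40.90 + $73.19 = $1787.33
Net pay = $6390.78 − $1787.33 = $4603.45

$4603.45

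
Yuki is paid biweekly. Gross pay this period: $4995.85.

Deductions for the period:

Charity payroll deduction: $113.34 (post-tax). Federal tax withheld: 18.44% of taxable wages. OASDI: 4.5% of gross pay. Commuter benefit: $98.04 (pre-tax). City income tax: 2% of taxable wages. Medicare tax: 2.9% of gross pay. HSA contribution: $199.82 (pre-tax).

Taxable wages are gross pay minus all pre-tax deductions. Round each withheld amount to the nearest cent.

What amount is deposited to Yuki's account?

HSA contribution: $199.82
Commuter benefit: $98.04
Pre-tax total = $199.82 + $98.04 = $297.86
Taxable wages = $4995.85 − $297.86 = $4697.99
Federal tax withheld: $4697.99 × 0.1844 = $866.31
City income tax: $4697.99 × 0.02 = $93.96
Medicare tax: $4995.85 × 0.029 = $144.88
OASDI: $4995.85 × 0.045 = $224.81
Charity payroll deduction: $113.34
Total deductions = $199.82 + $98.04 + $866.31 + $93.96 + $144.88 + $224.81 + $113.34 = $1741.16
Net pay = $4995.85 − $1741.16 = $3254.69

$3254.69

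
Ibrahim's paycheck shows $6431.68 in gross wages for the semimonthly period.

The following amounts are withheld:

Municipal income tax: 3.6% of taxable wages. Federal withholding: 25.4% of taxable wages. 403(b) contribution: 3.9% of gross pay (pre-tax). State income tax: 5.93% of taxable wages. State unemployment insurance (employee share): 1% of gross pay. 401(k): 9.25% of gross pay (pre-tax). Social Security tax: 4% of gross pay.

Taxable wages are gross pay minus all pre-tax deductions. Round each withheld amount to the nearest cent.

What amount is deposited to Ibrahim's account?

401(k): $6431.68 × 0.0925 = $594.93
403(b) contribution: $6431.68 × 0.039 = $250.84
Pre-tax total = $594.93 + $250.84 = $845.77
Taxable wages = $6431.68 − $845.77 = $5585.91
Municipal income tax: $5585.91 × 0.036 = $201.09
Federal withholding: $5585.91 × 0.254 = $1418.82
State income tax: $5585.91 × 0.0593 = $331.24
Social Security tax: $6431.68 × 0.04 = $257.27
State unemployment insurance (employee share): $6431.68 × 0.01 = $64.32
Total deductions = $594.93 + $250.84 + $201.09 + $1418.82 + $331.24 + $257.27 + $64.32 = $3118.51
Net pay = $6431.68 − $3118.51 = $3313.17

$3313.17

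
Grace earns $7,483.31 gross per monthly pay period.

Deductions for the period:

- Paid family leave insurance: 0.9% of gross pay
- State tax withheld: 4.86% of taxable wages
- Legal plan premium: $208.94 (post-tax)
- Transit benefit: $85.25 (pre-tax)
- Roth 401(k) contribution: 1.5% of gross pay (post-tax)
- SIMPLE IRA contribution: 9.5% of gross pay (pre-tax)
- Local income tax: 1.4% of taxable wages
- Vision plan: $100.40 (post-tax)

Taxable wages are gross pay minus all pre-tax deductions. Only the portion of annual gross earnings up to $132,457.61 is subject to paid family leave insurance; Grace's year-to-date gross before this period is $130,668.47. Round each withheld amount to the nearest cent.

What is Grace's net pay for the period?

Transit benefit: $85.25
SIMPLE IRA contribution: $7,483.31 × 0.095 = $710.91
Pre-tax total = $85.25 + $710.91 = $796.16
Taxable wages = $7,483.31 − $796.16 = $6,687.15
Local income tax: $6,687.15 × 0.014 = $93.62
State tax withheld: $6,687.15 × 0.0486 = $325.00
Paid family leave insurance: only $132,457.61 − $130,668.47 = $1,789.14 of this check is subject → $1,789.14 × 0.009 = $16.10
Roth 401(k) contribution: $7,483.31 × 0.015 = $112.25
Legal plan premium: $208.94
Vision plan: $100.40
Total deductions = $85.25 + $710.91 + $93.62 + $325.00 + $16.10 + $112.25 + $208.94 + $100.40 = $1,652.47
Net pay = $7,483.31 − $1,652.47 = $5,830.84

$5,830.84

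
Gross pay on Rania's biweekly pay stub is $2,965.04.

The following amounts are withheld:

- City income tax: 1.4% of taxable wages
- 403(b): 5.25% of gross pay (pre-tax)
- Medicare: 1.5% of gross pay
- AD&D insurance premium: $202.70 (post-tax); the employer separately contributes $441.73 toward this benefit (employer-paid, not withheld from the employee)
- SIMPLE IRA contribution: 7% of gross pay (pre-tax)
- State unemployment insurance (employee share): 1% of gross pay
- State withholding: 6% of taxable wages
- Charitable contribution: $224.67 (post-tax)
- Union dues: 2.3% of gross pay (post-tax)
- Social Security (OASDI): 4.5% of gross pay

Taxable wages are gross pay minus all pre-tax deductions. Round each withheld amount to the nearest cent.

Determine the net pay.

$1,706.16

403(b): $2,965.04 × 0.0525 = $155.66
SIMPLE IRA contribution: $2,965.04 × 0.07 = $207.55
Pre-tax total = $155.66 + $207.55 = $363.21
Taxable wages = $2,965.04 − $363.21 = $2,601.83
State withholding: $2,601.83 × 0.06 = $156.11
City income tax: $2,601.83 × 0.014 = $36.43
Social Security (OASDI): $2,965.04 × 0.045 = $133.43
State unemployment insurance (employee share): $2,965.04 × 0.01 = $29.65
Medicare: $2,965.04 × 0.015 = $44.48
AD&D insurance premium: $202.70
Union dues: $2,965.04 × 0.023 = $68.20
Charitable contribution: $224.67
(Employer's $441.73 toward AD&D insurance premium is not withheld from the employee.)
Total deductions = $155.66 + $207.55 + $156.11 + $36.43 + $133.43 + $29.65 + $44.48 + $202.70 + $68.20 + $224.67 = $1,258.88
Net pay = $2,965.04 − $1,258.88 = $1,706.16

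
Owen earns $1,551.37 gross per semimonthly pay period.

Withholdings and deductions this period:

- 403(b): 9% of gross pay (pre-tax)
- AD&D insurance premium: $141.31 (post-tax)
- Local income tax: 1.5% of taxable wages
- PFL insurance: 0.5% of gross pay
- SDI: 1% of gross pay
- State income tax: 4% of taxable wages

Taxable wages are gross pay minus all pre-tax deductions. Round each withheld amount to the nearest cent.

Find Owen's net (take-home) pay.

403(b): $1,551.37 × 0.09 = $139.62
Taxable wages = $1,551.37 − $139.62 = $1,411.75
State income tax: $1,411.75 × 0.04 = $56.47
Local income tax: $1,411.75 × 0.015 = $21.18
SDI: $1,551.37 × 0.01 = $15.51
PFL insurance: $1,551.37 × 0.005 = $7.76
AD&D insurance premium: $141.31
Total deductions = $139.62 + $56.47 + $21.18 + $15.51 + $7.76 + $141.31 = $381.85
Net pay = $1,551.37 − $381.85 = $1,169.52

$1,169.52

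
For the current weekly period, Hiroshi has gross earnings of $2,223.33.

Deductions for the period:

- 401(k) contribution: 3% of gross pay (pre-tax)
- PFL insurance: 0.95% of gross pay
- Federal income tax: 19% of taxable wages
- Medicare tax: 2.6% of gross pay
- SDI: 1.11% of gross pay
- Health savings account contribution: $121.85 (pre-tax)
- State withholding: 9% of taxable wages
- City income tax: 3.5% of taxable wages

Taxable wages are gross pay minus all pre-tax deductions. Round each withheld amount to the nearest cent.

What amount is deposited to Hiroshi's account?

401(k) contribution: $2,223.33 × 0.03 = $66.70
Health savings account contribution: $121.85
Pre-tax total = $66.70 + $121.85 = $188.55
Taxable wages = $2,223.33 − $188.55 = $2,034.78
State withholding: $2,034.78 × 0.09 = $183.13
City income tax: $2,034.78 × 0.035 = $71.22
Federal income tax: $2,034.78 × 0.19 = $386.61
Medicare tax: $2,223.33 × 0.026 = $57.81
SDI: $2,223.33 × 0.0111 = $24.68
PFL insurance: $2,223.33 × 0.0095 = $21.12
Total deductions = $66.70 + $121.85 + $183.13 + $71.22 + $386.61 + $57.81 + $24.68 + $21.12 = $933.12
Net pay = $2,223.33 − $933.12 = $1,290.21

$1,290.21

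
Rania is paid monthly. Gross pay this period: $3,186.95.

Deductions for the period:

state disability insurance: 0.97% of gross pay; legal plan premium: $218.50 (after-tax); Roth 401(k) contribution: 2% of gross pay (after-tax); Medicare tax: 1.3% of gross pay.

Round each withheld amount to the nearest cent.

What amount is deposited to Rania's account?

$2,832.37

State disability insurance: $3,186.95 × 0.0097 = $30.91
Medicare tax: $3,186.95 × 0.013 = $41.43
Roth 401(k) contribution: $3,186.95 × 0.02 = $63.74
Legal plan premium: $218.50
Total deductions = $30.91 + $41.43 + $63.74 + $218.50 = $354.58
Net pay = $3,186.95 − $354.58 = $2,832.37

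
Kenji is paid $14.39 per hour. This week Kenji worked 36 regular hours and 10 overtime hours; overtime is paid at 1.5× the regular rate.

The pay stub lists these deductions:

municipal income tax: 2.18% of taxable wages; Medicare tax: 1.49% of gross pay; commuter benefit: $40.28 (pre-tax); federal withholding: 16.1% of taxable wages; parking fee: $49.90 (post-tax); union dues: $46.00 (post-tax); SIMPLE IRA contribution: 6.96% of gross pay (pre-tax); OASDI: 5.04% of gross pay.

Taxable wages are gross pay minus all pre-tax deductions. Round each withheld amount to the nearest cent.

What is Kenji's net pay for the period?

$381.25

Regular pay: 36 × $14.39 = $518.04
Overtime pay: 10 × $14.39 × 1.5 = $215.85
Gross pay = $518.04 + $215.85 = $733.89
Commuter benefit: $40.28
SIMPLE IRA contribution: $733.89 × 0.0696 = $51.08
Pre-tax total = $40.28 + $51.08 = $91.36
Taxable wages = $733.89 − $91.36 = $642.53
Municipal income tax: $642.53 × 0.0218 = $14.01
Federal withholding: $642.53 × 0.161 = $103.45
Medicare tax: $733.89 × 0.0149 = $10.93
OASDI: $733.89 × 0.0504 = $36.99
Parking fee: $49.90
Union dues: $46.00
Total deductions = $40.28 + $51.08 + $14.01 + $103.45 + $10.93 + $36.99 + $49.90 + $46.00 = $352.64
Net pay = $733.89 − $352.64 = $381.25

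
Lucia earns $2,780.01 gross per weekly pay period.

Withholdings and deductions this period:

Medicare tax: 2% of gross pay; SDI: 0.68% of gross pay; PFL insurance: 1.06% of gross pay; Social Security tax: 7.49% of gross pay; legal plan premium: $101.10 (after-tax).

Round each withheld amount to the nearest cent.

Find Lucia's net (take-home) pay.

$2,366.72

SDI: $2,780.01 × 0.0068 = $18.90
Social Security tax: $2,780.01 × 0.0749 = $208.22
PFL insurance: $2,780.01 × 0.0106 = $29.47
Medicare tax: $2,780.01 × 0.02 = $55.60
Legal plan premium: $101.10
Total deductions = $18.90 + $208.22 + $29.47 + $55.60 + $101.10 = $413.29
Net pay = $2,780.01 − $413.29 = $2,366.72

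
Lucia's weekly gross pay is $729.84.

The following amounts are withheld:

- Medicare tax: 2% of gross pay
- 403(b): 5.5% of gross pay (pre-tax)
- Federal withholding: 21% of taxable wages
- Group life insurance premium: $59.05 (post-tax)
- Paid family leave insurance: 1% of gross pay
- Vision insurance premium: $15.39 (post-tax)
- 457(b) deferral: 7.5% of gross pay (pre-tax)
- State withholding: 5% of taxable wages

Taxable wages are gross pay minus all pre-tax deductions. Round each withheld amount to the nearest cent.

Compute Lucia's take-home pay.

457(b) deferral: $729.84 × 0.075 = $54.74
403(b): $729.84 × 0.055 = $40.14
Pre-tax total = $54.74 + $40.14 = $94.88
Taxable wages = $729.84 − $94.88 = $634.96
State withholding: $634.96 × 0.05 = $31.75
Federal withholding: $634.96 × 0.21 = $133.34
Paid family leave insurance: $729.84 × 0.01 = $7.30
Medicare tax: $729.84 × 0.02 = $14.60
Vision insurance premium: $15.39
Group life insurance premium: $59.05
Total deductions = $54.74 + $40.14 + $31.75 + $133.34 + $7.30 + $14.60 + $15.39 + $59.05 = $356.31
Net pay = $729.84 − $356.31 = $373.53

$373.53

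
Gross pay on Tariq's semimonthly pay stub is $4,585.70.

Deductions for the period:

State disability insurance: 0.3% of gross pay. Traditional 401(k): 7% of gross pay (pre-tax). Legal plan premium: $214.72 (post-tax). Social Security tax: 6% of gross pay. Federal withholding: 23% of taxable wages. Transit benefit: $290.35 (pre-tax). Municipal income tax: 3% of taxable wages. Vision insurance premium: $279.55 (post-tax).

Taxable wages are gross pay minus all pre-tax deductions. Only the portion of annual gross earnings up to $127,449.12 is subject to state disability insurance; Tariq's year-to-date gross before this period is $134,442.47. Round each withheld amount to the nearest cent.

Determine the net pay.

$2,171.61

Transit benefit: $290.35
Traditional 401(k): $4,585.70 × 0.07 = $321.00
Pre-tax total = $290.35 + $321.00 = $611.35
Taxable wages = $4,585.70 − $611.35 = $3,974.35
Federal withholding: $3,974.35 × 0.23 = $914.10
Municipal income tax: $3,974.35 × 0.03 = $119.23
Social Security tax: $4,585.70 × 0.06 = $275.14
State disability insurance: annual cap $127,449.12 already reached (YTD $134,442.47), so $0.00
Legal plan premium: $214.72
Vision insurance premium: $279.55
Total deductions = $290.35 + $321.00 + $914.10 + $119.23 + $275.14 + $0.00 + $214.72 + $279.55 = $2,414.09
Net pay = $4,585.70 − $2,414.09 = $2,171.61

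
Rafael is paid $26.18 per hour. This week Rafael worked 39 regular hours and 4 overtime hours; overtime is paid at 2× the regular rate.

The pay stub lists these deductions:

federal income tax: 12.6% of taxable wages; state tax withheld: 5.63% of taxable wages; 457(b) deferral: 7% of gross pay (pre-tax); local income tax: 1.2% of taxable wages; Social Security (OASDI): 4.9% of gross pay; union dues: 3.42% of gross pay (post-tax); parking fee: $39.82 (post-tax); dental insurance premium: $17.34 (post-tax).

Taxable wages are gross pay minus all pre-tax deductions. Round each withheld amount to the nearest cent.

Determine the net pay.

Regular pay: 39 × $26.18 = $1,021.02
Overtime pay: 4 × $26.18 × 2 = $209.44
Gross pay = $1,021.02 + $209.44 = $1,230.46
457(b) deferral: $1,230.46 × 0.07 = $86.13
Taxable wages = $1,230.46 − $86.13 = $1,144.33
State tax withheld: $1,144.33 × 0.0563 = $64.43
Local income tax: $1,144.33 × 0.012 = $13.73
Federal income tax: $1,144.33 × 0.126 = $144.19
Social Security (OASDI): $1,230.46 × 0.049 = $60.29
Parking fee: $39.82
Dental insurance premium: $17.34
Union dues: $1,230.46 × 0.0342 = $42.08
Total deductions = $86.13 + $64.43 + $13.73 + $144.19 + $60.29 + $39.82 + $17.34 + $42.08 = $468.01
Net pay = $1,230.46 − $468.01 = $762.45

$762.45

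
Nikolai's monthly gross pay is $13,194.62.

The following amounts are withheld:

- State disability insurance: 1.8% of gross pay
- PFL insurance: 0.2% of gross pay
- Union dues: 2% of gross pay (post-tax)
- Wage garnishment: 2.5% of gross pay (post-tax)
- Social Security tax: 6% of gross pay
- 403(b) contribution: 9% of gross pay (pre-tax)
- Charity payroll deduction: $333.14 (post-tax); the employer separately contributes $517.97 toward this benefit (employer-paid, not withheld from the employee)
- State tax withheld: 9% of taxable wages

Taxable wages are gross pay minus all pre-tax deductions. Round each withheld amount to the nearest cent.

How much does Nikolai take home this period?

403(b) contribution: $13,194.62 × 0.09 = $1,187.52
Taxable wages = $13,194.62 − $1,187.52 = $12,007.10
State tax withheld: $12,007.10 × 0.09 = $1,080.64
Social Security tax: $13,194.62 × 0.06 = $791.68
PFL insurance: $13,194.62 × 0.002 = $26.39
State disability insurance: $13,194.62 × 0.018 = $237.50
Wage garnishment: $13,194.62 × 0.025 = $329.87
Charity payroll deduction: $333.14
Union dues: $13,194.62 × 0.02 = $263.89
(Employer's $517.97 toward charity payroll deduction is not withheld from the employee.)
Total deductions = $1,187.52 + $1,080.64 + $791.68 + $26.39 + $237.50 + $329.87 + $333.14 + $263.89 = $4,250.63
Net pay = $13,194.62 − $4,250.63 = $8,943.99

$8,943.99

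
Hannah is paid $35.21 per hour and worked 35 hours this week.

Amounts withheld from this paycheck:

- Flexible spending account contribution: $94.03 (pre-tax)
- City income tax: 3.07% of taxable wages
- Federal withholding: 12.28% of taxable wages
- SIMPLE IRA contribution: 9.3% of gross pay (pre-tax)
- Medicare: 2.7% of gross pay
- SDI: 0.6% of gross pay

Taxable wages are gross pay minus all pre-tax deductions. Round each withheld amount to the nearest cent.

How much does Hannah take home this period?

Gross pay: 35 × $35.21 = $1,232.35
SIMPLE IRA contribution: $1,232.35 × 0.093 = $114.61
Flexible spending account contribution: $94.03
Pre-tax total = $114.61 + $94.03 = $208.64
Taxable wages = $1,232.35 − $208.64 = $1,023.71
Federal withholding: $1,023.71 × 0.1228 = $125.71
City income tax: $1,023.71 × 0.0307 = $31.43
Medicare: $1,232.35 × 0.027 = $33.27
SDI: $1,232.35 × 0.006 = $7.39
Total deductions = $114.61 + $94.03 + $125.71 + $31.43 + $33.27 + $7.39 = $406.44
Net pay = $1,232.35 − $406.44 = $825.91

$825.91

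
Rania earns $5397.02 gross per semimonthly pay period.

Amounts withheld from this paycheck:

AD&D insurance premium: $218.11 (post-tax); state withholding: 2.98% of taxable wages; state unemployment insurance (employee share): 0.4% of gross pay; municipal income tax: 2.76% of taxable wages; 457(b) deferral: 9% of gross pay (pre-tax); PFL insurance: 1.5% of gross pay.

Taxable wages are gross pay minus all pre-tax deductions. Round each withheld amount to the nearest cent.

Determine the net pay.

457(b) deferral: $5397.02 × 0.09 = $485.73
Taxable wages = $5397.02 − $485.73 = $4911.29
State withholding: $4911.29 × 0.0298 = $146.36
Municipal income tax: $4911.29 × 0.0276 = $135.55
State unemployment insurance (employee share): $5397.02 × 0.004 = $21.59
PFL insurance: $5397.02 × 0.015 = $80.96
AD&D insurance premium: $218.11
Total deductions = $485.73 + $146.36 + $135.55 + $21.59 + $80.96 + $218.11 = $1088.30
Net pay = $5397.02 − $1088.30 = $4308.72

$4308.72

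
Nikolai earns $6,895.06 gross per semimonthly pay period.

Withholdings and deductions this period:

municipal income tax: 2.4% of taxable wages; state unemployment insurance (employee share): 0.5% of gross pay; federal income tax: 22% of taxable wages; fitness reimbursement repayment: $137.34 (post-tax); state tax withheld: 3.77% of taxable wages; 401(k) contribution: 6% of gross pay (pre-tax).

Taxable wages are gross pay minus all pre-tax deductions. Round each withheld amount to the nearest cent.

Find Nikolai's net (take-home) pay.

$4,483.74

401(k) contribution: $6,895.06 × 0.06 = $413.70
Taxable wages = $6,895.06 − $413.70 = $6,481.36
Federal income tax: $6,481.36 × 0.22 = $1,425.90
State tax withheld: $6,481.36 × 0.0377 = $244.35
Municipal income tax: $6,481.36 × 0.024 = $155.55
State unemployment insurance (employee share): $6,895.06 × 0.005 = $34.48
Fitness reimbursement repayment: $137.34
Total deductions = $413.70 + $1,425.90 + $244.35 + $155.55 + $34.48 + $137.34 = $2,411.32
Net pay = $6,895.06 − $2,411.32 = $4,483.74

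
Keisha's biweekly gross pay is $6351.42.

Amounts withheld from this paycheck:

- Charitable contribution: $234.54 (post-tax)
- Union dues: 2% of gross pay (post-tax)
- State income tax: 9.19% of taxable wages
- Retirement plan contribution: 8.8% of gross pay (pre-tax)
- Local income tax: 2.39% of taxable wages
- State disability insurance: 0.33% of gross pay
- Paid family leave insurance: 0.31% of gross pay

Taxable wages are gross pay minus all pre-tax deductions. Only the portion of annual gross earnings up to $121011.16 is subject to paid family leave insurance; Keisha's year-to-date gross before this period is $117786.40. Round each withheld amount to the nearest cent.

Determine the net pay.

Retirement plan contribution: $6351.42 × 0.088 = $558.92
Taxable wages = $6351.42 − $558.92 = $5792.50
Local income tax: $5792.50 × 0.0239 = $138.44
State income tax: $5792.50 × 0.0919 = $532.33
Paid family leave insurance: only $121011.16 − $117786.40 = $3224.76 of this check is subject → $3224.76 × 0.0031 = $10.00
State disability insurance: $6351.42 × 0.0033 = $20.96
Charitable contribution: $234.54
Union dues: $6351.42 × 0.02 = $127.03
Total deductions = $558.92 + $138.44 + $532.33 + $10.00 + $20.96 + $234.54 + $127.03 = $1622.22
Net pay = $6351.42 − $1622.22 = $4729.20

$4729.20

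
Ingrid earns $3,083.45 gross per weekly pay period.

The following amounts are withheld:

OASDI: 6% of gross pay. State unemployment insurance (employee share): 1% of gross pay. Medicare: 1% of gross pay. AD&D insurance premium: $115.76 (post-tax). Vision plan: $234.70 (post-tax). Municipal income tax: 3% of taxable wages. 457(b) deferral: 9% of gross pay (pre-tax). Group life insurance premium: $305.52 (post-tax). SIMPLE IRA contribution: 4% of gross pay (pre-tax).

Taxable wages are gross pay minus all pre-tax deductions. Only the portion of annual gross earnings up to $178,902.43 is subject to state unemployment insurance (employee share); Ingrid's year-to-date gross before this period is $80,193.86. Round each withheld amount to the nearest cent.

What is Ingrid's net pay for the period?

$1,699.47

SIMPLE IRA contribution: $3,083.45 × 0.04 = $123.34
457(b) deferral: $3,083.45 × 0.09 = $277.51
Pre-tax total = $123.34 + $277.51 = $400.85
Taxable wages = $3,083.45 − $400.85 = $2,682.60
Municipal income tax: $2,682.60 × 0.03 = $80.48
Medicare: $3,083.45 × 0.01 = $30.83
State unemployment insurance (employee share): cap not yet reached, full $3,083.45 is subject → $3,083.45 × 0.01 = $30.83
OASDI: $3,083.45 × 0.06 = $185.01
Vision plan: $234.70
Group life insurance premium: $305.52
AD&D insurance premium: $115.76
Total deductions = $123.34 + $277.51 + $80.48 + $30.83 + $30.83 + $185.01 + $234.70 + $305.52 + $115.76 = $1,383.98
Net pay = $3,083.45 − $1,383.98 = $1,699.47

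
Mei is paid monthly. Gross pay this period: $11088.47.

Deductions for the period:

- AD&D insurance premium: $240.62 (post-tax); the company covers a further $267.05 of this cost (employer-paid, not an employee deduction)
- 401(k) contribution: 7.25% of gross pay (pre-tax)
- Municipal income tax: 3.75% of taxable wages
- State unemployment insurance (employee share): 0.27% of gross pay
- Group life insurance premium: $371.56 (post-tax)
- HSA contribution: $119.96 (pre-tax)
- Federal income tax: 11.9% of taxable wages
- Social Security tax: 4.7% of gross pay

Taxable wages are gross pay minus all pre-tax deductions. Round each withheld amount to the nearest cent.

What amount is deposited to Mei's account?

HSA contribution: $119.96
401(k) contribution: $11088.47 × 0.0725 = $803.91
Pre-tax total = $119.96 + $803.91 = $923.87
Taxable wages = $11088.47 − $923.87 = $10164.60
Municipal income tax: $10164.60 × 0.0375 = $381.17
Federal income tax: $10164.60 × 0.119 = $1209.59
Social Security tax: $11088.47 × 0.047 = $521.16
State unemployment insurance (employee share): $11088.47 × 0.0027 = $29.94
Group life insurance premium: $371.56
AD&D insurance premium: $240.62
(Employer's $267.05 toward AD&D insurance premium is not withheld from the employee.)
Total deductions = $119.96 + $803.91 + $381.17 + $1209.59 + $521.16 + $29.94 + $371.56 + $240.62 = $3677.91
Net pay = $11088.47 − $3677.91 = $7410.56

$7410.56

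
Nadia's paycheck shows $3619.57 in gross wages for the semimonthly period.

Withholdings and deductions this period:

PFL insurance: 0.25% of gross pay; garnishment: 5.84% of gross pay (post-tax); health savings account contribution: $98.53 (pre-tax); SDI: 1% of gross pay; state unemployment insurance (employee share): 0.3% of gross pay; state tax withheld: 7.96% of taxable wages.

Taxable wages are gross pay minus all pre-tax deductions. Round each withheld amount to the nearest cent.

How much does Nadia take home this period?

$2973.28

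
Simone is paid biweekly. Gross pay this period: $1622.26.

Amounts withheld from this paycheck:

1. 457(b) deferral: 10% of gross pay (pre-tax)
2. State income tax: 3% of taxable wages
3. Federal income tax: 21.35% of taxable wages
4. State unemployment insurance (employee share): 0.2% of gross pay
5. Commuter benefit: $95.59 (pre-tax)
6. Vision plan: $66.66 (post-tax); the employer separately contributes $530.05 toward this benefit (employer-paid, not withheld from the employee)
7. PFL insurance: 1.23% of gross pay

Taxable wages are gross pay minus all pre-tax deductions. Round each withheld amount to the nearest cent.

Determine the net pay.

$942.35

457(b) deferral: $1622.26 × 0.1 = $162.23
Commuter benefit: $95.59
Pre-tax total = $162.23 + $95.59 = $257.82
Taxable wages = $1622.26 − $257.82 = $1364.44
State income tax: $1364.44 × 0.03 = $40.93
Federal income tax: $1364.44 × 0.2135 = $291.31
PFL insurance: $1622.26 × 0.0123 = $19.95
State unemployment insurance (employee share): $1622.26 × 0.002 = $3.24
Vision plan: $66.66
(Employer's $530.05 toward vision plan is not withheld from the employee.)
Total deductions = $162.23 + $95.59 + $40.93 + $291.31 + $19.95 + $3.24 + $66.66 = $679.91
Net pay = $1622.26 − $679.91 = $942.35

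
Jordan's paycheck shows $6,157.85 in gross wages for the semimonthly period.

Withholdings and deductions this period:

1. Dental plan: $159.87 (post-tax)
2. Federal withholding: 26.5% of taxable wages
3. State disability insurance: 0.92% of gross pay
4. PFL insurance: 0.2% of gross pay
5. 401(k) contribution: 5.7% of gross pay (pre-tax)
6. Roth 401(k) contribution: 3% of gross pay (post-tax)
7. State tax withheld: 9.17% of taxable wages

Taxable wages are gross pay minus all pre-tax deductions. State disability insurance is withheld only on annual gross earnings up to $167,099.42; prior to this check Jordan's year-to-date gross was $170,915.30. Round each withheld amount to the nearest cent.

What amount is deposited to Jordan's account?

401(k) contribution: $6,157.85 × 0.057 = $351.00
Taxable wages = $6,157.85 − $351.00 = $5,806.85
State tax withheld: $5,806.85 × 0.0917 = $532.49
Federal withholding: $5,806.85 × 0.265 = $1,538.82
PFL insurance: $6,157.85 × 0.002 = $12.32
State disability insurance: annual cap $167,099.42 already reached (YTD $170,915.30), so $0.00
Dental plan: $159.87
Roth 401(k) contribution: $6,157.85 × 0.03 = $184.74
Total deductions = $351.00 + $532.49 + $1,538.82 + $12.32 + $0.00 + $159.87 + $184.74 = $2,779.24
Net pay = $6,157.85 − $2,779.24 = $3,378.61

$3,378.61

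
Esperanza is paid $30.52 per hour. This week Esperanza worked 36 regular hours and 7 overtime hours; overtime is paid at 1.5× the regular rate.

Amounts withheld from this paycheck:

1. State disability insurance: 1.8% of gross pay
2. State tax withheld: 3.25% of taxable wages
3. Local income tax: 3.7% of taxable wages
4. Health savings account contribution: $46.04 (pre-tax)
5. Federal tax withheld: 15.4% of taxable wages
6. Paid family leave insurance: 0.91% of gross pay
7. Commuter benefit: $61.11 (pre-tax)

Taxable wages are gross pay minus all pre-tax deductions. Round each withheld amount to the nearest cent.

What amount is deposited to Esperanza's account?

$980.33

Regular pay: 36 × $30.52 = $1098.72
Overtime pay: 7 × $30.52 × 1.5 = $320.46
Gross pay = $1098.72 + $320.46 = $1419.18
Health savings account contribution: $46.04
Commuter benefit: $61.11
Pre-tax total = $46.04 + $61.11 = $107.15
Taxable wages = $1419.18 − $107.15 = $1312.03
Local income tax: $1312.03 × 0.037 = $48.55
Federal tax withheld: $1312.03 × 0.154 = $202.05
State tax withheld: $1312.03 × 0.0325 = $42.64
Paid family leave insurance: $1419.18 × 0.0091 = $12.91
State disability insurance: $1419.18 × 0.018 = $25.55
Total deductions = $46.04 + $61.11 + $48.55 + $202.05 + $42.64 + $12.91 + $25.55 = $438.85
Net pay = $1419.18 − $438.85 = $980.33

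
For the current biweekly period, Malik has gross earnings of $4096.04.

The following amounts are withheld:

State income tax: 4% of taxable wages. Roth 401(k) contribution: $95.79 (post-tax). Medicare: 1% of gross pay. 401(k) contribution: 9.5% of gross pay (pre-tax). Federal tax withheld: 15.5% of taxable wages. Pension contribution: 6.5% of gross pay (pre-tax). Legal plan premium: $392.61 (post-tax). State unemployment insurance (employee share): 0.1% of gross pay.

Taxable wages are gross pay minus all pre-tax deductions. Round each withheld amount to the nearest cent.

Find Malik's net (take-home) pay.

401(k) contribution: $4096.04 × 0.095 = $389.12
Pension contribution: $4096.04 × 0.065 = $266.24
Pre-tax total = $389.12 + $266.24 = $655.36
Taxable wages = $4096.04 − $655.36 = $3440.68
Federal tax withheld: $3440.68 × 0.155 = $533.31
State income tax: $3440.68 × 0.04 = $137.63
State unemployment insurance (employee share): $4096.04 × 0.001 = $4.10
Medicare: $4096.04 × 0.01 = $40.96
Roth 401(k) contribution: $95.79
Legal plan premium: $392.61
Total deductions = $389.12 + $266.24 + $533.31 + $137.63 + $4.10 + $40.96 + $95.79 + $392.61 = $1859.76
Net pay = $4096.04 − $1859.76 = $2236.28

$2236.28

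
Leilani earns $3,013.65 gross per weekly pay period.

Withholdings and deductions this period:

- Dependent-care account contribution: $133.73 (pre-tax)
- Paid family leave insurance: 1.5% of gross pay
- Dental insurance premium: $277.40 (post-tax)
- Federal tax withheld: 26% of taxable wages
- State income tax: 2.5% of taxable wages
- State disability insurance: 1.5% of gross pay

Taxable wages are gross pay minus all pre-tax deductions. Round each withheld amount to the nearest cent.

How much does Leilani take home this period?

$1,691.34

Dependent-care account contribution: $133.73
Taxable wages = $3,013.65 − $133.73 = $2,879.92
State income tax: $2,879.92 × 0.025 = $72.00
Federal tax withheld: $2,879.92 × 0.26 = $748.78
Paid family leave insurance: $3,013.65 × 0.015 = $45.20
State disability insurance: $3,013.65 × 0.015 = $45.20
Dental insurance premium: $277.40
Total deductions = $133.73 + $72.00 + $748.78 + $45.20 + $45.20 + $277.40 = $1,322.31
Net pay = $3,013.65 − $1,322.31 = $1,691.34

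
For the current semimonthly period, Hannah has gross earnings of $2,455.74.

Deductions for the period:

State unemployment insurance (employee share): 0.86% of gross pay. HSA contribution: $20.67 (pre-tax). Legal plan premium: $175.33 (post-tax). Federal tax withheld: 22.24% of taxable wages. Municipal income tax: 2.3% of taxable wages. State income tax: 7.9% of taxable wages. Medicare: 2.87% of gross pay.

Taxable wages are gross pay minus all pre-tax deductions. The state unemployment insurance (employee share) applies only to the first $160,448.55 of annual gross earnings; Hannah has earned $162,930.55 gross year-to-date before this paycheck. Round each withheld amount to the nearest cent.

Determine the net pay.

$1,399.32

HSA contribution: $20.67
Taxable wages = $2,455.74 − $20.67 = $2,435.07
State income tax: $2,435.07 × 0.079 = $192.37
Federal tax withheld: $2,435.07 × 0.2224 = $541.56
Municipal income tax: $2,435.07 × 0.023 = $56.01
Medicare: $2,455.74 × 0.0287 = $70.48
State unemployment insurance (employee share): annual cap $160,448.55 already reached (YTD $162,930.55), so $0.00
Legal plan premium: $175.33
Total deductions = $20.67 + $192.37 + $541.56 + $56.01 + $70.48 + $0.00 + $175.33 = $1,056.42
Net pay = $2,455.74 − $1,056.42 = $1,399.32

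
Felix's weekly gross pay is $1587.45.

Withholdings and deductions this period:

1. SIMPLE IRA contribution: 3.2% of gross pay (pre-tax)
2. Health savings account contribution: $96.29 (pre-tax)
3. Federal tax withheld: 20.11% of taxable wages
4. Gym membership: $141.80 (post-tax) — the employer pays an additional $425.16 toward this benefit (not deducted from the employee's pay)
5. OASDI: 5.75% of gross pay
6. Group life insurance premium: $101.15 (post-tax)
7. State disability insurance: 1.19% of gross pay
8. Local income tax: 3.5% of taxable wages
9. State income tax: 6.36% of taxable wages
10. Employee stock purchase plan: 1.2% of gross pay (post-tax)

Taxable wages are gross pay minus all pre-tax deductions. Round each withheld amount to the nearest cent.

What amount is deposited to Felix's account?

$636.51

Health savings account contribution: $96.29
SIMPLE IRA contribution: $1587.45 × 0.032 = $50.80
Pre-tax total = $96.29 + $50.80 = $147.09
Taxable wages = $1587.45 − $147.09 = $1440.36
Federal tax withheld: $1440.36 × 0.2011 = $289.66
State income tax: $1440.36 × 0.0636 = $91.61
Local income tax: $1440.36 × 0.035 = $50.41
State disability insurance: $1587.45 × 0.0119 = $18.89
OASDI: $1587.45 × 0.0575 = $91.28
Employee stock purchase plan: $1587.45 × 0.012 = $19.05
Group life insurance premium: $101.15
Gym membership: $141.80
(Employer's $425.16 toward gym membership is not withheld from the employee.)
Total deductions = $96.29 + $50.80 + $289.66 + $91.61 + $50.41 + $18.89 + $91.28 + $19.05 + $101.15 + $141.80 = $950.94
Net pay = $1587.45 − $950.94 = $636.51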